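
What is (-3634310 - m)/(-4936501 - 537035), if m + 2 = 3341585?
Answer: 6975893/5473536 ≈ 1.2745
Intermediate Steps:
m = 3341583 (m = -2 + 3341585 = 3341583)
(-3634310 - m)/(-4936501 - 537035) = (-3634310 - 1*3341583)/(-4936501 - 537035) = (-3634310 - 3341583)/(-5473536) = -6975893*(-1/5473536) = 6975893/5473536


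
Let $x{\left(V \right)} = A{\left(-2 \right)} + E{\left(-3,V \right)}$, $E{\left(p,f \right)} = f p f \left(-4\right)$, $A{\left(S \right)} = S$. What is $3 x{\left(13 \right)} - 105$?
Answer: $5973$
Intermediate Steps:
$E{\left(p,f \right)} = - 4 p f^{2}$ ($E{\left(p,f \right)} = f f p \left(-4\right) = p f^{2} \left(-4\right) = - 4 p f^{2}$)
$x{\left(V \right)} = -2 + 12 V^{2}$ ($x{\left(V \right)} = -2 - - 12 V^{2} = -2 + 12 V^{2}$)
$3 x{\left(13 \right)} - 105 = 3 \left(-2 + 12 \cdot 13^{2}\right) - 105 = 3 \left(-2 + 12 \cdot 169\right) - 105 = 3 \left(-2 + 2028\right) - 105 = 3 \cdot 2026 - 105 = 6078 - 105 = 5973$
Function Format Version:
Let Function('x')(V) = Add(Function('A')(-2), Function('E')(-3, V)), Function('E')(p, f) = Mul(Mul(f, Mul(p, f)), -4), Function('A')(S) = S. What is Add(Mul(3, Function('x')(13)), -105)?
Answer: 5973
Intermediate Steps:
Function('E')(p, f) = Mul(-4, p, Pow(f, 2)) (Function('E')(p, f) = Mul(Mul(f, Mul(f, p)), -4) = Mul(Mul(p, Pow(f, 2)), -4) = Mul(-4, p, Pow(f, 2)))
Function('x')(V) = Add(-2, Mul(12, Pow(V, 2))) (Function('x')(V) = Add(-2, Mul(-4, -3, Pow(V, 2))) = Add(-2, Mul(12, Pow(V, 2))))
Add(Mul(3, Function('x')(13)), -105) = Add(Mul(3, Add(-2, Mul(12, Pow(13, 2)))), -105) = Add(Mul(3, Add(-2, Mul(12, 169))), -105) = Add(Mul(3, Add(-2, 2028)), -105) = Add(Mul(3, 2026), -105) = Add(6078, -105) = 5973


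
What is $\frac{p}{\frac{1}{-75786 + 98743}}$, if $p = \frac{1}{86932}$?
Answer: $\frac{22957}{86932} \approx 0.26408$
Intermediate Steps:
$p = \frac{1}{86932} \approx 1.1503 \cdot 10^{-5}$
$\frac{p}{\frac{1}{-75786 + 98743}} = \frac{1}{86932 \frac{1}{-75786 + 98743}} = \frac{1}{86932 \cdot \frac{1}{22957}} = \frac{\frac{1}{\frac{1}{22957}}}{86932} = \frac{1}{86932} \cdot 22957 = \frac{22957}{86932}$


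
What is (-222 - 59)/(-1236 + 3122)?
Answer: -281/1886 ≈ -0.14899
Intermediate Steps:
(-222 - 59)/(-1236 + 3122) = -281/1886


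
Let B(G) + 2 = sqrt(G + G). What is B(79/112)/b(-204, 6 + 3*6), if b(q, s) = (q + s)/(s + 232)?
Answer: 128/45 - 16*sqrt(1106)/315 ≈ 1.1552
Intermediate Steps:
B(G) = -2 + sqrt(2)*sqrt(G) (B(G) = -2 + sqrt(G + G) = -2 + sqrt(2*G) = -2 + sqrt(2)*sqrt(G))
b(q, s) = (q + s)/(232 + s)
B(79/112)/b(-204, 6 + 3*6) = (-2 + sqrt(2)*sqrt(79/112))/(((-204 + (6 + 3*6))/(232 + (6 + 3*6)))) = (-2 + sqrt(2)*sqrt(79*(1/112)))/(((-204 + (6 + 18))/(232 + (6 + 18)))) = (-2 + sqrt(2)*sqrt(79/112))/(((-204 + 24)/(232 + 24))) = (-2 + sqrt(2)*(sqrt(553)/28))/((-180/256)) = (-2 + sqrt(1106)/28)/(((1/256)*(-180))) = (-2 + sqrt(1106)/28)/(-45/64) = (-2 + sqrt(1106)/28)*(-64/45) = 128/45 - 16*sqrt(1106)/315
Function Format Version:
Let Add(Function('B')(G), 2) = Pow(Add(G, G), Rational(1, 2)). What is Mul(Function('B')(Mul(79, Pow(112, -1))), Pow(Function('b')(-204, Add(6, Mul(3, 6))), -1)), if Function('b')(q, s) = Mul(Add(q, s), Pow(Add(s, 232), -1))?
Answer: Add(Rational(128, 45), Mul(Rational(-16, 315), Pow(1106, Rational(1, 2)))) ≈ 1.1552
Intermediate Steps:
Function('B')(G) = Add(-2, Mul(Pow(2, Rational(1, 2)), Pow(G, Rational(1, 2)))) (Function('B')(G) = Add(-2, Pow(Add(G, G), Rational(1, 2))) = Add(-2, Pow(Mul(2, G), Rational(1, 2))) = Add(-2, Mul(Pow(2, Rational(1, 2)), Pow(G, Rational(1, 2)))))
Function('b')(q, s) = Mul(Pow(Add(232, s), -1), Add(q, s)) (Function('b')(q, s) = Mul(Add(q, s), Pow(Add(232, s), -1)) = Mul(Pow(Add(232, s), -1), Add(q, s)))
Mul(Function('B')(Mul(79, Pow(112, -1))), Pow(Function('b')(-204, Add(6, Mul(3, 6))), -1)) = Mul(Add(-2, Mul(Pow(2, Rational(1, 2)), Pow(Mul(79, Pow(112, -1)), Rational(1, 2)))), Pow(Mul(Pow(Add(232, Add(6, Mul(3, 6))), -1), Add(-204, Add(6, Mul(3, 6)))), -1)) = Mul(Add(-2, Mul(Pow(2, Rational(1, 2)), Pow(Mul(79, Rational(1, 112)), Rational(1, 2)))), Pow(Mul(Pow(Add(232, Add(6, 18)), -1), Add(-204, Add(6, 18))), -1)) = Mul(Add(-2, Mul(Pow(2, Rational(1, 2)), Pow(Rational(79, 112), Rational(1, 2)))), Pow(Mul(Pow(Add(232, 24), -1), Add(-204, 24)), -1)) = Mul(Add(-2, Mul(Pow(2, Rational(1, 2)), Mul(Rational(1, 28), Pow(553, Rational(1, 2))))), Pow(Mul(Pow(256, -1), -180), -1)) = Mul(Add(-2, Mul(Rational(1, 28), Pow(1106, Rational(1, 2)))), Pow(Mul(Rational(1, 256), -180), -1)) = Mul(Add(-2, Mul(Rational(1, 28), Pow(1106, Rational(1, 2)))), Pow(Rational(-45, 64), -1)) = Mul(Add(-2, Mul(Rational(1, 28), Pow(1106, Rational(1, 2)))), Rational(-64, 45)) = Add(Rational(128, 45), Mul(Rational(-16, 315), Pow(1106, Rational(1, 2))))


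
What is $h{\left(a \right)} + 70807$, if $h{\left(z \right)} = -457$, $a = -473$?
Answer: $70350$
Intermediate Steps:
$h{\left(a \right)} + 70807 = -457 + 70807 = 70350$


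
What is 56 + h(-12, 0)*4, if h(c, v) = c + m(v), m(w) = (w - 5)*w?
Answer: 8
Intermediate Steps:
m(w) = w*(-5 + w) (m(w) = (-5 + w)*w = w*(-5 + w))
h(c, v) = c + v*(-5 + v)
56 + h(-12, 0)*4 = 56 + (-12 + 0*(-5 + 0))*4 = 56 + (-12 + 0*(-5))*4 = 56 + (-12 + 0)*4 = 56 - 12*4 = 56 - 48 = 8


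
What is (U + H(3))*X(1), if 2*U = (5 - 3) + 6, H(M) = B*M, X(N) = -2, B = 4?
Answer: -32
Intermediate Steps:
H(M) = 4*M
U = 4 (U = ((5 - 3) + 6)/2 = (2 + 6)/2 = (1/2)*8 = 4)
(U + H(3))*X(1) = (4 + 4*3)*(-2) = (4 + 12)*(-2) = 16*(-2) = -32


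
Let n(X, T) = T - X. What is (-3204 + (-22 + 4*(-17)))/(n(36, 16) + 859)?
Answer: -3294/839 ≈ -3.9261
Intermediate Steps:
(-3204 + (-22 + 4*(-17)))/(n(36, 16) + 859) = (-3204 + (-22 + 4*(-17)))/((16 - 1*36) + 859) = (-3204 + (-22 - 68))/((16 - 36) + 859) = (-3204 - 90)/(-20 + 859) = -3294/839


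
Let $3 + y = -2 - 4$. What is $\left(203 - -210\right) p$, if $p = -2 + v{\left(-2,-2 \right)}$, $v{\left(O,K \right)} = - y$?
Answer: $2891$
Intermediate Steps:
$y = -9$ ($y = -3 - 6 = -9$)
$v{\left(O,K \right)} = 9$ ($v{\left(O,K \right)} = \left(-1\right) \left(-9\right) = 9$)
$p = 7$ ($p = -2 + 9 = 7$)
$\left(203 - -210\right) p = \left(203 - -210\right) 7 = \left(203 + 210\right) 7 = 413 \cdot 7 = 2891$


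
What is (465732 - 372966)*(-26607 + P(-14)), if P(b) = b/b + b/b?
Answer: -2468039430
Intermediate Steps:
P(b) = 2 (P(b) = 1 + 1 = 2)
(465732 - 372966)*(-26607 + P(-14)) = (465732 - 372966)*(-26607 + 2) = 92766*(-26605) = -2468039430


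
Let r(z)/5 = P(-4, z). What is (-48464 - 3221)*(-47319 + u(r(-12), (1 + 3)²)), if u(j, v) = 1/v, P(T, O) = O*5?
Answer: 39130868555/16 ≈ 2.4457e+9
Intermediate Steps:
P(T, O) = 5*O
r(z) = 25*z (r(z) = 5*(5*z) = 25*z)
(-48464 - 3221)*(-47319 + u(r(-12), (1 + 3)²)) = (-48464 - 3221)*(-47319 + 1/((1 + 3)²)) = -51685*(-47319 + 1/(4²)) = -51685*(-47319 + 1/16) = -51685*(-757103/16) = 39130868555/16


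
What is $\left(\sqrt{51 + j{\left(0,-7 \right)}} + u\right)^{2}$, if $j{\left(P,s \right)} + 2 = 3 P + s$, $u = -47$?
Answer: $\left(47 - \sqrt{42}\right)^{2} \approx 1641.8$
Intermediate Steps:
$j{\left(P,s \right)} = -2 + s + 3 P$ ($j{\left(P,s \right)} = -2 + \left(3 P + s\right) = -2 + \left(s + 3 P\right) = -2 + s + 3 P$)
$\left(\sqrt{51 + j{\left(0,-7 \right)}} + u\right)^{2} = \left(\sqrt{51 - 9} - 47\right)^{2} = \left(\sqrt{42} - 47\right)^{2} = \left(-47 + \sqrt{42}\right)^{2}$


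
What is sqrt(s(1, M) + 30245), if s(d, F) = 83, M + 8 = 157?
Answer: 2*sqrt(7582) ≈ 174.15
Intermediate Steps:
M = 149 (M = -8 + 157 = 149)
sqrt(s(1, M) + 30245) = sqrt(83 + 30245) = sqrt(30328) = 2*sqrt(7582)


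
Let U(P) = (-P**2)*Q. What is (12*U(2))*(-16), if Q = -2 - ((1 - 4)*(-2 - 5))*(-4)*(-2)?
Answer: -130560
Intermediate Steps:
Q = -170 (Q = -2 - -3*(-7)*(-4)*(-2) = -2 - 21*(-4)*(-2) = -2 - (-84)*(-2) = -2 - 1*168 = -2 - 168 = -170)
U(P) = 170*P**2 (U(P) = -P**2*(-170) = 170*P**2)
(12*U(2))*(-16) = (12*(170*2**2))*(-16) = (12*(170*4))*(-16) = (12*680)*(-16) = 8160*(-16) = -130560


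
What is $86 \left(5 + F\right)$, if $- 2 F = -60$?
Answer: $3010$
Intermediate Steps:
$F = 30$ ($F = \left(- \frac{1}{2}\right) \left(-60\right) = 30$)
$86 \left(5 + F\right) = 86 \left(5 + 30\right) = 86 \cdot 35 = 3010$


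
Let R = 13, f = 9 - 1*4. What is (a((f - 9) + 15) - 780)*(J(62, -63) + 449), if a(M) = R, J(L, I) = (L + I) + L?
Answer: -391170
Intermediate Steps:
J(L, I) = I + 2*L (J(L, I) = (I + L) + L = I + 2*L)
f = 5 (f = 9 - 4 = 5)
a(M) = 13
(a((f - 9) + 15) - 780)*(J(62, -63) + 449) = (13 - 780)*((-63 + 2*62) + 449) = -767*((-63 + 124) + 449) = -767*(61 + 449) = -767*510 = -391170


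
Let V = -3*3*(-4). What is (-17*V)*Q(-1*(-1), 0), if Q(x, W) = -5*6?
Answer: 18360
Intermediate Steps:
V = 36 (V = -9*(-4) = 36)
Q(x, W) = -30
(-17*V)*Q(-1*(-1), 0) = -17*36*(-30) = -612*(-30) = 18360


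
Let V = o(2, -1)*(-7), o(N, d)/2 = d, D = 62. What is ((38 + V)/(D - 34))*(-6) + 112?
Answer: 706/7 ≈ 100.86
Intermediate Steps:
o(N, d) = 2*d
V = 14 (V = (2*(-1))*(-7) = -2*(-7) = 14)
((38 + V)/(D - 34))*(-6) + 112 = ((38 + 14)/(62 - 34))*(-6) + 112 = (52/28)*(-6) + 112 = (52*(1/28))*(-6) + 112 = (13/7)*(-6) + 112 = -78/7 + 112 = 706/7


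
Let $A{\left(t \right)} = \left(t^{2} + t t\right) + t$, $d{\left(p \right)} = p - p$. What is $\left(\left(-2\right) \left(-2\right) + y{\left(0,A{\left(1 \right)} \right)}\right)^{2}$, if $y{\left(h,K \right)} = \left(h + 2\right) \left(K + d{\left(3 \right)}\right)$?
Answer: $100$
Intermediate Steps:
$d{\left(p \right)} = 0$
$A{\left(t \right)} = t + 2 t^{2}$ ($A{\left(t \right)} = \left(t^{2} + t^{2}\right) + t = 2 t^{2} + t = t + 2 t^{2}$)
$y{\left(h,K \right)} = K \left(2 + h\right)$ ($y{\left(h,K \right)} = \left(h + 2\right) \left(K + 0\right) = \left(2 + h\right) K = K \left(2 + h\right)$)
$\left(\left(-2\right) \left(-2\right) + y{\left(0,A{\left(1 \right)} \right)}\right)^{2} = \left(\left(-2\right) \left(-2\right) + 1 \left(1 + 2 \cdot 1\right) \left(2 + 0\right)\right)^{2} = \left(4 + 1 \left(1 + 2\right) 2\right)^{2} = \left(4 + 1 \cdot 3 \cdot 2\right)^{2} = \left(4 + 3 \cdot 2\right)^{2} = \left(4 + 6\right)^{2} = 10^{2} = 100$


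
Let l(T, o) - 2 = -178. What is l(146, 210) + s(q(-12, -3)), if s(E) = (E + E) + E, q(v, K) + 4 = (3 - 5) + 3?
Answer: -185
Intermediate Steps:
q(v, K) = -3 (q(v, K) = -4 + ((3 - 5) + 3) = -4 + (-2 + 3) = -4 + 1 = -3)
l(T, o) = -176 (l(T, o) = 2 - 178 = -176)
s(E) = 3*E (s(E) = 2*E + E = 3*E)
l(146, 210) + s(q(-12, -3)) = -176 + 3*(-3) = -176 - 9 = -185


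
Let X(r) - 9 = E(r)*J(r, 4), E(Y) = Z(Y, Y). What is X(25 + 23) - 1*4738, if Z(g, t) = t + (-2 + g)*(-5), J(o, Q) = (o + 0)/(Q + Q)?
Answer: -5821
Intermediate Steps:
J(o, Q) = o/(2*Q) (J(o, Q) = o/((2*Q)) = o*(1/(2*Q)) = o/(2*Q))
Z(g, t) = 10 + t - 5*g (Z(g, t) = t + (10 - 5*g) = 10 + t - 5*g)
E(Y) = 10 - 4*Y (E(Y) = 10 + Y - 5*Y = 10 - 4*Y)
X(r) = 9 + r*(10 - 4*r)/8 (X(r) = 9 + (10 - 4*r)*((1/2)*r/4) = 9 + (10 - 4*r)*((1/2)*r*(1/4)) = 9 + (10 - 4*r)*(r/8) = 9 + r*(10 - 4*r)/8)
X(25 + 23) - 1*4738 = (9 + (25 + 23)*(5 - 2*(25 + 23))/4) - 1*4738 = (9 + (1/4)*48*(5 - 2*48)) - 4738 = (9 + (1/4)*48*(5 - 96)) - 4738 = (9 + (1/4)*48*(-91)) - 4738 = (9 - 1092) - 4738 = -1083 - 4738 = -5821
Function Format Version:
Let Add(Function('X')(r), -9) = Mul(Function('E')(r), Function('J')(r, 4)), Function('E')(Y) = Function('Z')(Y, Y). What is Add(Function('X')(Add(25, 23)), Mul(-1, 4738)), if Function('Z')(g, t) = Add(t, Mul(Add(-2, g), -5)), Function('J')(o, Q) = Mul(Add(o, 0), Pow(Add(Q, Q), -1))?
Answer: -5821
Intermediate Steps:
Function('J')(o, Q) = Mul(Rational(1, 2), o, Pow(Q, -1)) (Function('J')(o, Q) = Mul(o, Pow(Mul(2, Q), -1)) = Mul(o, Mul(Rational(1, 2), Pow(Q, -1))) = Mul(Rational(1, 2), o, Pow(Q, -1)))
Function('Z')(g, t) = Add(10, t, Mul(-5, g)) (Function('Z')(g, t) = Add(t, Add(10, Mul(-5, g))) = Add(10, t, Mul(-5, g)))
Function('E')(Y) = Add(10, Mul(-4, Y)) (Function('E')(Y) = Add(10, Y, Mul(-5, Y)) = Add(10, Mul(-4, Y)))
Function('X')(r) = Add(9, Mul(Rational(1, 8), r, Add(10, Mul(-4, r)))) (Function('X')(r) = Add(9, Mul(Add(10, Mul(-4, r)), Mul(Rational(1, 2), r, Pow(4, -1)))) = Add(9, Mul(Add(10, Mul(-4, r)), Mul(Rational(1, 2), r, Rational(1, 4)))) = Add(9, Mul(Add(10, Mul(-4, r)), Mul(Rational(1, 8), r))) = Add(9, Mul(Rational(1, 8), r, Add(10, Mul(-4, r)))))
Add(Function('X')(Add(25, 23)), Mul(-1, 4738)) = Add(Add(9, Mul(Rational(1, 4), Add(25, 23), Add(5, Mul(-2, Add(25, 23))))), Mul(-1, 4738)) = Add(Add(9, Mul(Rational(1, 4), 48, Add(5, Mul(-2, 48)))), -4738) = Add(Add(9, Mul(Rational(1, 4), 48, Add(5, -96))), -4738) = Add(Add(9, Mul(Rational(1, 4), 48, -91)), -4738) = Add(Add(9, -1092), -4738) = Add(-1083, -4738) = -5821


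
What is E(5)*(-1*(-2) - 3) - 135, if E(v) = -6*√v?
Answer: -135 + 6*√5 ≈ -121.58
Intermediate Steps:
E(5)*(-1*(-2) - 3) - 135 = (-6*√5)*(-1*(-2) - 3) - 135 = (-6*√5)*(2 - 3) - 135 = -6*√5*(-1) - 135 = 6*√5 - 135 = -135 + 6*√5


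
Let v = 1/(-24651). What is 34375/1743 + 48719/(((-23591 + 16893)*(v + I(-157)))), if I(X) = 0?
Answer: 2093524560017/11674614 ≈ 1.7932e+5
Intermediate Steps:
v = -1/24651 ≈ -4.0566e-5
34375/1743 + 48719/(((-23591 + 16893)*(v + I(-157)))) = 34375/1743 + 48719/(((-23591 + 16893)*(-1/24651 + 0))) = 34375*(1/1743) + 48719/((-6698*(-1/24651))) = 34375/1743 + 48719/(6698/24651) = 34375/1743 + 48719*(24651/6698) = 34375/1743 + 1200972069/6698 = 2093524560017/11674614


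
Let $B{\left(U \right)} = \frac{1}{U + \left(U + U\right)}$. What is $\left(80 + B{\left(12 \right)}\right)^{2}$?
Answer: $\frac{8300161}{1296} \approx 6404.4$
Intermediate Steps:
$B{\left(U \right)} = \frac{1}{3 U}$ ($B{\left(U \right)} = \frac{1}{U + 2 U} = \frac{1}{3 U}$)
$\left(80 + B{\left(12 \right)}\right)^{2} = \left(80 + \frac{1}{3 \cdot 12}\right)^{2} = \left(80 + \frac{1}{3} \cdot \frac{1}{12}\right)^{2} = \left(80 + \frac{1}{36}\right)^{2} = \left(\frac{2881}{36}\right)^{2} = \frac{8300161}{1296}$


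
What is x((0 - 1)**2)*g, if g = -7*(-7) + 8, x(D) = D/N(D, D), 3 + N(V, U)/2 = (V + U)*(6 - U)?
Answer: 57/14 ≈ 4.0714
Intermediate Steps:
N(V, U) = -6 + 2*(6 - U)*(U + V) (N(V, U) = -6 + 2*((V + U)*(6 - U)) = -6 + 2*((U + V)*(6 - U)) = -6 + 2*((6 - U)*(U + V)) = -6 + 2*(6 - U)*(U + V))
x(D) = D/(-6 - 4*D**2 + 24*D) (x(D) = D/(-6 - 2*D**2 + 12*D + 12*D - 2*D*D) = D/(-6 - 2*D**2 + 12*D + 12*D - 2*D**2) = D/(-6 - 4*D**2 + 24*D))
g = 57 (g = 49 + 8 = 57)
x((0 - 1)**2)*g = -(0 - 1)**2/(6 - 24*(0 - 1)**2 + 4*((0 - 1)**2)**2)*57 = -1*(-1)**2/(6 - 24*(-1)**2 + 4*((-1)**2)**2)*57 = -1*1/(6 - 24*1 + 4*1**2)*57 = -1*1/(6 - 24 + 4*1)*57 = -1*1/(6 - 24 + 4)*57 = -1*1/(-14)*57 = -1*1*(-1/14)*57 = (1/14)*57 = 57/14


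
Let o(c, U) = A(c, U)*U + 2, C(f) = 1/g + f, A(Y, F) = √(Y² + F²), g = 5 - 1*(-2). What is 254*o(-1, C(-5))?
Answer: 508 - 8636*√1205/49 ≈ -5610.0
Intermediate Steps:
g = 7 (g = 5 + 2 = 7)
A(Y, F) = √(F² + Y²)
C(f) = ⅐ + f (C(f) = 1/7 + f = ⅐ + f)
o(c, U) = 2 + U*√(U² + c²) (o(c, U) = √(U² + c²)*U + 2 = U*√(U² + c²) + 2 = 2 + U*√(U² + c²))
254*o(-1, C(-5)) = 254*(2 + (⅐ - 5)*√((⅐ - 5)² + (-1)²)) = 254*(2 - 34*√((-34/7)² + 1)/7) = 254*(2 - 34*√(1156/49 + 1)/7) = 254*(2 - 34*√1205/49) = 508 - 8636*√1205/49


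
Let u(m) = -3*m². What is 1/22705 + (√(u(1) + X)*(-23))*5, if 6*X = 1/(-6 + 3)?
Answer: 1/22705 - 115*I*√110/6 ≈ 4.4043e-5 - 201.02*I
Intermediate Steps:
X = -1/18 (X = 1/(6*(-6 + 3)) = (⅙)/(-3) = (⅙)*(-⅓) = -1/18 ≈ -0.055556)
1/22705 + (√(u(1) + X)*(-23))*5 = 1/22705 + (√(-3*1² - 1/18)*(-23))*5 = 1/22705 + (√(-3*1 - 1/18)*(-23))*5 = 1/22705 + (√(-3 - 1/18)*(-23))*5 = 1/22705 + (√(-55/18)*(-23))*5 = 1/22705 + ((I*√110/6)*(-23))*5 = 1/22705 - 23*I*√110/6*5 = 1/22705 - 115*I*√110/6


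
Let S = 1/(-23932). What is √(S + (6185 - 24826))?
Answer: I*√2669114498979/11966 ≈ 136.53*I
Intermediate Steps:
S = -1/23932 ≈ -4.1785e-5
√(S + (6185 - 24826)) = √(-1/23932 + (6185 - 24826)) = √(-1/23932 - 18641) = √(-446116413/23932) = I*√2669114498979/11966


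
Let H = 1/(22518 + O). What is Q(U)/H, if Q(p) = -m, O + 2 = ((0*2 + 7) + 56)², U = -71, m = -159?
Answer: 4211115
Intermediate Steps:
O = 3967 (O = -2 + ((0*2 + 7) + 56)² = -2 + ((0 + 7) + 56)² = -2 + (7 + 56)² = -2 + 63² = -2 + 3969 = 3967)
Q(p) = 159 (Q(p) = -1*(-159) = 159)
H = 1/26485 (H = 1/(22518 + 3967) = 1/26485 ≈ 3.7757e-5)
Q(U)/H = 159/(1/26485) = 159*26485 = 4211115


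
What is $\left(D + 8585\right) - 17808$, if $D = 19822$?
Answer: $10599$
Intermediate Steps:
$\left(D + 8585\right) - 17808 = \left(19822 + 8585\right) - 17808 = 28407 - 17808 = 10599$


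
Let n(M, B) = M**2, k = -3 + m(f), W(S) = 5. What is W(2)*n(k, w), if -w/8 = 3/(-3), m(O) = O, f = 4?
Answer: 5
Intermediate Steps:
w = 8 (w = -24/(-3) = -24*(-1)/3 = -8*(-1) = 8)
k = 1 (k = -3 + 4 = 1)
W(2)*n(k, w) = 5*1**2 = 5*1 = 5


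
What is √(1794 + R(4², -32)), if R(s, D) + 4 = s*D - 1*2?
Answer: 2*√319 ≈ 35.721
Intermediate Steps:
R(s, D) = -6 + D*s (R(s, D) = -4 + (s*D - 1*2) = -4 + (D*s - 2) = -4 + (-2 + D*s) = -6 + D*s)
√(1794 + R(4², -32)) = √(1794 + (-6 - 32*4²)) = √(1794 + (-6 - 32*16)) = √(1794 + (-6 - 512)) = √(1794 - 518) = √1276 = 2*√319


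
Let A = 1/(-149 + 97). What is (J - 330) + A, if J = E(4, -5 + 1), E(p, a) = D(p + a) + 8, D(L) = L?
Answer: -16745/52 ≈ -322.02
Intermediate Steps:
E(p, a) = 8 + a + p (E(p, a) = (p + a) + 8 = (a + p) + 8 = 8 + a + p)
J = 8 (J = 8 + (-5 + 1) + 4 = 8 - 4 + 4 = 8)
A = -1/52 (A = 1/(-52) = -1/52 ≈ -0.019231)
(J - 330) + A = (8 - 330) - 1/52 = -322 - 1/52 = -16745/52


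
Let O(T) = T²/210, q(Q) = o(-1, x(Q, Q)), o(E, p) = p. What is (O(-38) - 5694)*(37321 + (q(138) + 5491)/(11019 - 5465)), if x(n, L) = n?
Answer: -61890348403762/291585 ≈ -2.1225e+8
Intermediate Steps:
q(Q) = Q
O(T) = T²/210 (O(T) = T²*(1/210) = T²/210)
(O(-38) - 5694)*(37321 + (q(138) + 5491)/(11019 - 5465)) = ((1/210)*(-38)² - 5694)*(37321 + (138 + 5491)/(11019 - 5465)) = ((1/210)*1444 - 5694)*(37321 + 5629/5554) = (722/105 - 5694)*(37321 + 5629*(1/5554)) = -597148*(37321 + 5629/5554)/105 = -597148/105*207286463/5554 = -61890348403762/291585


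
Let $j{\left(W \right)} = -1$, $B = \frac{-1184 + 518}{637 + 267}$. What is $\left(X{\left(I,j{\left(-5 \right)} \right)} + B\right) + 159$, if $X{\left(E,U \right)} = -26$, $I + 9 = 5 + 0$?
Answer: $\frac{59783}{452} \approx 132.26$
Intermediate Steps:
$I = -4$ ($I = -9 + \left(5 + 0\right) = -9 + 5 = -4$)
$B = - \frac{333}{452}$ ($B = - \frac{666}{904} = \left(-666\right) \frac{1}{904} = - \frac{333}{452} \approx -0.73673$)
$\left(X{\left(I,j{\left(-5 \right)} \right)} + B\right) + 159 = \left(-26 - \frac{333}{452}\right) + 159 = - \frac{12085}{452} + 159 = \frac{59783}{452}$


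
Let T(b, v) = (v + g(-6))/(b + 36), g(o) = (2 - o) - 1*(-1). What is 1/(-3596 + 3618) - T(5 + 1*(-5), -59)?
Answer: 142/99 ≈ 1.4343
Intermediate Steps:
g(o) = 3 - o (g(o) = (2 - o) + 1 = 3 - o)
T(b, v) = (9 + v)/(36 + b) (T(b, v) = (v + (3 - 1*(-6)))/(b + 36) = (v + (3 + 6))/(36 + b) = (v + 9)/(36 + b) = (9 + v)/(36 + b))
1/(-3596 + 3618) - T(5 + 1*(-5), -59) = 1/(-3596 + 3618) - (9 - 59)/(36 + (5 + 1*(-5))) = 1/22 - (-50)/(36 + (5 - 5)) = 1/22 - (-50)/(36 + 0) = 1/22 - (-50)/36 = 1/22 - 1*(-25/18) = 1/22 + 25/18 = 142/99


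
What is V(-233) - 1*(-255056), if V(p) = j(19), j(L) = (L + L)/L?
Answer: 255058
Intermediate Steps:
j(L) = 2 (j(L) = (2*L)/L = 2)
V(p) = 2
V(-233) - 1*(-255056) = 2 - 1*(-255056) = 2 + 255056 = 255058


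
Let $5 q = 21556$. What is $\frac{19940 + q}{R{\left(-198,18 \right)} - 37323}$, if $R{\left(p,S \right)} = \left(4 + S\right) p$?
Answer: $- \frac{121256}{208395} \approx -0.58186$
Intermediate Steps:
$R{\left(p,S \right)} = p \left(4 + S\right)$
$q = \frac{21556}{5}$ ($q = \frac{1}{5} \cdot 21556 = \frac{21556}{5} \approx 4311.2$)
$\frac{19940 + q}{R{\left(-198,18 \right)} - 37323} = \frac{19940 + \frac{21556}{5}}{- 198 \left(4 + 18\right) - 37323} = \frac{121256}{5 \left(\left(-198\right) 22 - 37323\right)} = \frac{121256}{5 \left(-4356 - 37323\right)} = \frac{121256}{5 \left(-41679\right)} = \frac{121256}{5} \left(- \frac{1}{41679}\right) = - \frac{121256}{208395}$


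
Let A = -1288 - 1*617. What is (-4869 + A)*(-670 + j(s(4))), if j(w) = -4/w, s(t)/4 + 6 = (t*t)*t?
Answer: 131622207/29 ≈ 4.5387e+6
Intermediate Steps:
s(t) = -24 + 4*t**3 (s(t) = -24 + 4*((t*t)*t) = -24 + 4*(t**2*t) = -24 + 4*t**3)
A = -1905 (A = -1288 - 617 = -1905)
(-4869 + A)*(-670 + j(s(4))) = (-4869 - 1905)*(-670 - 4/(-24 + 4*4**3)) = -6774*(-670 - 4/(-24 + 4*64)) = -6774*(-670 - 4/(-24 + 256)) = -6774*(-670 - 4/232) = -6774*(-670 - 4*1/232) = -6774*(-670 - 1/58) = -6774*(-38861/58) = 131622207/29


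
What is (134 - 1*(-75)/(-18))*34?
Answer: 13243/3 ≈ 4414.3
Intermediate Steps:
(134 - 1*(-75)/(-18))*34 = (134 + 75*(-1/18))*34 = (134 - 25/6)*34 = (779/6)*34 = 13243/3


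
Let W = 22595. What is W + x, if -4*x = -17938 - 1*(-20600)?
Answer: 43859/2 ≈ 21930.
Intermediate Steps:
x = -1331/2 (x = -(-17938 - 1*(-20600))/4 = -(-17938 + 20600)/4 = -¼*2662 = -1331/2 ≈ -665.50)
W + x = 22595 - 1331/2 = 43859/2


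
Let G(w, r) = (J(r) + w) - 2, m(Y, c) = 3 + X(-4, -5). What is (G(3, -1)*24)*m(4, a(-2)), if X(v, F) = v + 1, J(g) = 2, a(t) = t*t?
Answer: 0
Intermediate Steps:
a(t) = t**2
X(v, F) = 1 + v
m(Y, c) = 0 (m(Y, c) = 3 + (1 - 4) = 3 - 3 = 0)
G(w, r) = w (G(w, r) = (2 + w) - 2 = w)
(G(3, -1)*24)*m(4, a(-2)) = (3*24)*0 = 72*0 = 0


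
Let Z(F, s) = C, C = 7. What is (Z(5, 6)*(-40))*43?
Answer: -12040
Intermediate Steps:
Z(F, s) = 7
(Z(5, 6)*(-40))*43 = (7*(-40))*43 = -280*43 = -12040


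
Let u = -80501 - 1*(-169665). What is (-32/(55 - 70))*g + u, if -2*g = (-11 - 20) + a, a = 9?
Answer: 1337812/15 ≈ 89188.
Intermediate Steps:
u = 89164 (u = -80501 + 169665 = 89164)
g = 11 (g = -((-11 - 20) + 9)/2 = -(-31 + 9)/2 = -1/2*(-22) = 11)
(-32/(55 - 70))*g + u = (-32/(55 - 70))*11 + 89164 = (-32/(-15))*11 + 89164 = -1/15*(-32)*11 + 89164 = (32/15)*11 + 89164 = 352/15 + 89164 = 1337812/15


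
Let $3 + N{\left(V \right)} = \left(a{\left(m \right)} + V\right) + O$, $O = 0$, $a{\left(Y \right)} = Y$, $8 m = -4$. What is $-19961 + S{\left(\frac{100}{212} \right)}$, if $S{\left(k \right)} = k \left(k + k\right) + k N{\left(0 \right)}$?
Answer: $- \frac{112147673}{5618} \approx -19962.0$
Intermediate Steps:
$m = - \frac{1}{2}$ ($m = \frac{1}{8} \left(-4\right) = - \frac{1}{2} \approx -0.5$)
$N{\left(V \right)} = - \frac{7}{2} + V$ ($N{\left(V \right)} = -3 + \left(\left(- \frac{1}{2} + V\right) + 0\right) = -3 + \left(- \frac{1}{2} + V\right) = - \frac{7}{2} + V$)
$S{\left(k \right)} = 2 k^{2} - \frac{7 k}{2}$ ($S{\left(k \right)} = k \left(k + k\right) + k \left(- \frac{7}{2} + 0\right) = k 2 k + k \left(- \frac{7}{2}\right) = 2 k^{2} - \frac{7 k}{2}$)
$-19961 + S{\left(\frac{100}{212} \right)} = -19961 + \frac{\frac{100}{212} \left(-7 + 4 \cdot \frac{100}{212}\right)}{2} = -19961 + \frac{100 \cdot \frac{1}{212} \left(-7 + 4 \cdot 100 \cdot \frac{1}{212}\right)}{2} = -19961 + \frac{1}{2} \cdot \frac{25}{53} \left(-7 + 4 \cdot \frac{25}{53}\right) = -19961 + \frac{1}{2} \cdot \frac{25}{53} \left(-7 + \frac{100}{53}\right) = -19961 + \frac{1}{2} \cdot \frac{25}{53} \left(- \frac{271}{53}\right) = -19961 - \frac{6775}{5618} = - \frac{112147673}{5618}$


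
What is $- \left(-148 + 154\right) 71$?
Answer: $-426$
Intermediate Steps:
$- \left(-148 + 154\right) 71 = - 6 \cdot 71 = \left(-1\right) 426 = -426$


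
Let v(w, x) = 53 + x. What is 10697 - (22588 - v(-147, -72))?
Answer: -11910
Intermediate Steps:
10697 - (22588 - v(-147, -72)) = 10697 - (22588 - (53 - 72)) = 10697 - (22588 - 1*(-19)) = 10697 - (22588 + 19) = 10697 - 1*22607 = 10697 - 22607 = -11910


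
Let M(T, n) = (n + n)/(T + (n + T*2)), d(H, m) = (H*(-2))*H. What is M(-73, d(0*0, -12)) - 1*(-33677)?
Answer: 33677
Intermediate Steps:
d(H, m) = -2*H**2 (d(H, m) = (-2*H)*H = -2*H**2)
M(T, n) = 2*n/(n + 3*T) (M(T, n) = (2*n)/(T + (n + 2*T)) = (2*n)/(n + 3*T) = 2*n/(n + 3*T))
M(-73, d(0*0, -12)) - 1*(-33677) = 2*(-2*(0*0)**2)/(-2*(0*0)**2 + 3*(-73)) - 1*(-33677) = 2*(-2*0**2)/(-2*0**2 - 219) + 33677 = 2*(-2*0)/(-2*0 - 219) + 33677 = 2*0/(0 - 219) + 33677 = 2*0/(-219) + 33677 = 2*0*(-1/219) + 33677 = 0 + 33677 = 33677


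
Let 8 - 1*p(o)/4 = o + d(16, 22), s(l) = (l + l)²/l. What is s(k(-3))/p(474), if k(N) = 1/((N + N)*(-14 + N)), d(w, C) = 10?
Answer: -1/48552 ≈ -2.0596e-5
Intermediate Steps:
k(N) = 1/(2*N*(-14 + N)) (k(N) = 1/((2*N)*(-14 + N)) = 1/(2*N*(-14 + N)))
s(l) = 4*l (s(l) = (2*l)²/l = (4*l²)/l = 4*l)
p(o) = -8 - 4*o (p(o) = 32 - 4*(o + 10) = 32 - 4*(10 + o) = 32 + (-40 - 4*o) = -8 - 4*o)
s(k(-3))/p(474) = (4*((½)/(-3*(-14 - 3))))/(-8 - 4*474) = (4*((½)*(-⅓)/(-17)))/(-8 - 1896) = (4*((½)*(-⅓)*(-1/17)))/(-1904) = (4*(1/102))*(-1/1904) = (2/51)*(-1/1904) = -1/48552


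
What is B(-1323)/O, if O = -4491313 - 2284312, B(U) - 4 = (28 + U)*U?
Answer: -1713289/6775625 ≈ -0.25286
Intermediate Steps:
B(U) = 4 + U*(28 + U) (B(U) = 4 + (28 + U)*U = 4 + U*(28 + U))
O = -6775625
B(-1323)/O = (4 + (-1323)² + 28*(-1323))/(-6775625) = (4 + 1750329 - 37044)*(-1/6775625) = 1713289*(-1/6775625) = -1713289/6775625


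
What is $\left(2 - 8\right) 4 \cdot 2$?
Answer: $-48$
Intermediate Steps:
$\left(2 - 8\right) 4 \cdot 2 = \left(-6\right) 8 = -48$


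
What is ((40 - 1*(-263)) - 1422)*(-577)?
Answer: 645663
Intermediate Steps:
((40 - 1*(-263)) - 1422)*(-577) = ((40 + 263) - 1422)*(-577) = (303 - 1422)*(-577) = -1119*(-577) = 645663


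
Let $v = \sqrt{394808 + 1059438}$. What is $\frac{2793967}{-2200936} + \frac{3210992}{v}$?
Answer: $- \frac{2793967}{2200936} + \frac{1605496 \sqrt{1454246}}{727123} \approx 2661.4$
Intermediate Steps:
$v = \sqrt{1454246} \approx 1205.9$
$\frac{2793967}{-2200936} + \frac{3210992}{v} = \frac{2793967}{-2200936} + \frac{3210992}{\sqrt{1454246}} = 2793967 \left(- \frac{1}{2200936}\right) + 3210992 \frac{\sqrt{1454246}}{1454246} = - \frac{2793967}{2200936} + \frac{1605496 \sqrt{1454246}}{727123}$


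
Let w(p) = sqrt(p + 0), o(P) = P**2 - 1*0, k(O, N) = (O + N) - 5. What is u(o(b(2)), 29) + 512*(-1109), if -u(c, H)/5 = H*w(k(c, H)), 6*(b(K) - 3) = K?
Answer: -567808 - 290*sqrt(79)/3 ≈ -5.6867e+5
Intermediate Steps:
k(O, N) = -5 + N + O (k(O, N) = (N + O) - 5 = -5 + N + O)
b(K) = 3 + K/6
o(P) = P**2 (o(P) = P**2 + 0 = P**2)
w(p) = sqrt(p)
u(c, H) = -5*H*sqrt(-5 + H + c)
u(o(b(2)), 29) + 512*(-1109) = -5*29*sqrt(-5 + 29 + (3 + (1/6)*2)**2) + 512*(-1109) = -5*29*sqrt(-5 + 29 + (3 + 1/3)**2) - 567808 = -5*29*sqrt(-5 + 29 + (10/3)**2) - 567808 = -5*29*sqrt(-5 + 29 + 100/9) - 567808 = -5*29*sqrt(316/9) - 567808 = -5*29*2*sqrt(79)/3 - 567808 = -290*sqrt(79)/3 - 567808 = -567808 - 290*sqrt(79)/3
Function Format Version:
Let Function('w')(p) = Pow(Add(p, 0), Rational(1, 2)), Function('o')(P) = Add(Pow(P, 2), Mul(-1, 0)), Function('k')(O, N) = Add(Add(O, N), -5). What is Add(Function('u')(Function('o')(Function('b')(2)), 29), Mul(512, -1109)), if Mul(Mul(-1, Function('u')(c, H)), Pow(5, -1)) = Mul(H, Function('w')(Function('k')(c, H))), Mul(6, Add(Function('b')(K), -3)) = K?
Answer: Add(-567808, Mul(Rational(-290, 3), Pow(79, Rational(1, 2)))) ≈ -5.6867e+5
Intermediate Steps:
Function('k')(O, N) = Add(-5, N, O) (Function('k')(O, N) = Add(Add(N, O), -5) = Add(-5, N, O))
Function('b')(K) = Add(3, Mul(Rational(1, 6), K))
Function('o')(P) = Pow(P, 2) (Function('o')(P) = Add(Pow(P, 2), 0) = Pow(P, 2))
Function('w')(p) = Pow(p, Rational(1, 2))
Function('u')(c, H) = Mul(-5, H, Pow(Add(-5, H, c), Rational(1, 2))) (Function('u')(c, H) = Mul(-5, Mul(H, Pow(Add(-5, H, c), Rational(1, 2)))) = Mul(-5, H, Pow(Add(-5, H, c), Rational(1, 2))))
Add(Function('u')(Function('o')(Function('b')(2)), 29), Mul(512, -1109)) = Add(Mul(-5, 29, Pow(Add(-5, 29, Pow(Add(3, Mul(Rational(1, 6), 2)), 2)), Rational(1, 2))), Mul(512, -1109)) = Add(Mul(-5, 29, Pow(Add(-5, 29, Pow(Add(3, Rational(1, 3)), 2)), Rational(1, 2))), -567808) = Add(Mul(-5, 29, Pow(Add(-5, 29, Pow(Rational(10, 3), 2)), Rational(1, 2))), -567808) = Add(Mul(-5, 29, Pow(Add(-5, 29, Rational(100, 9)), Rational(1, 2))), -567808) = Add(Mul(-5, 29, Pow(Rational(316, 9), Rational(1, 2))), -567808) = Add(Mul(-5, 29, Mul(Rational(2, 3), Pow(79, Rational(1, 2)))), -567808) = Add(Mul(Rational(-290, 3), Pow(79, Rational(1, 2))), -567808) = Add(-567808, Mul(Rational(-290, 3), Pow(79, Rational(1, 2))))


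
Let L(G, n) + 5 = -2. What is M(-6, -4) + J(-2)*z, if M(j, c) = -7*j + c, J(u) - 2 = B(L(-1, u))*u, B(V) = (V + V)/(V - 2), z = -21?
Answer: 184/3 ≈ 61.333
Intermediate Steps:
L(G, n) = -7 (L(G, n) = -5 - 2 = -7)
B(V) = 2*V/(-2 + V) (B(V) = (2*V)/(-2 + V) = 2*V/(-2 + V))
J(u) = 2 + 14*u/9 (J(u) = 2 + (2*(-7)/(-2 - 7))*u = 2 + (2*(-7)/(-9))*u = 2 + (2*(-7)*(-1/9))*u = 2 + 14*u/9)
M(j, c) = c - 7*j
M(-6, -4) + J(-2)*z = (-4 - 7*(-6)) + (2 + (14/9)*(-2))*(-21) = (-4 + 42) + (2 - 28/9)*(-21) = 38 - 10/9*(-21) = 38 + 70/3 = 184/3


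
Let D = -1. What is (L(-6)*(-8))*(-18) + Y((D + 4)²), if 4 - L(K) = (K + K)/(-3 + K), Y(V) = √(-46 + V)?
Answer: 384 + I*√37 ≈ 384.0 + 6.0828*I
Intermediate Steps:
L(K) = 4 - 2*K/(-3 + K) (L(K) = 4 - (K + K)/(-3 + K) = 4 - 2*K/(-3 + K))
(L(-6)*(-8))*(-18) + Y((D + 4)²) = ((2*(-6 - 6)/(-3 - 6))*(-8))*(-18) + √(-46 + (-1 + 4)²) = ((2*(-12)/(-9))*(-8))*(-18) + √(-46 + 3²) = ((2*(-⅑)*(-12))*(-8))*(-18) + √(-46 + 9) = ((8/3)*(-8))*(-18) + √(-37) = -64/3*(-18) + I*√37 = 384 + I*√37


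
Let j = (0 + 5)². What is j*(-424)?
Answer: -10600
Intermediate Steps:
j = 25 (j = 5² = 25)
j*(-424) = 25*(-424) = -10600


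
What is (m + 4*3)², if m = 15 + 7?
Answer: 1156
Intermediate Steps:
m = 22
(m + 4*3)² = (22 + 4*3)² = (22 + 12)² = 34² = 1156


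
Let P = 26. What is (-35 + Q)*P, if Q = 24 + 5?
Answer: -156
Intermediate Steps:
Q = 29
(-35 + Q)*P = (-35 + 29)*26 = -6*26 = -156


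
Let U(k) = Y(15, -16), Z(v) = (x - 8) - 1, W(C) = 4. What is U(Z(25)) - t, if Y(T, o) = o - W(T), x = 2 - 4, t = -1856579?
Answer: 1856559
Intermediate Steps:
x = -2
Z(v) = -11 (Z(v) = (-2 - 8) - 1 = -10 - 1 = -11)
Y(T, o) = -4 + o (Y(T, o) = o - 1*4 = o - 4 = -4 + o)
U(k) = -20 (U(k) = -4 - 16 = -20)
U(Z(25)) - t = -20 - 1*(-1856579) = -20 + 1856579 = 1856559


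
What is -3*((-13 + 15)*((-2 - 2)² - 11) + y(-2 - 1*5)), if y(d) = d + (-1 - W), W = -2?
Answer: -12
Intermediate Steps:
y(d) = 1 + d (y(d) = d + (-1 - 1*(-2)) = d + (-1 + 2) = d + 1 = 1 + d)
-3*((-13 + 15)*((-2 - 2)² - 11) + y(-2 - 1*5)) = -3*((-13 + 15)*((-2 - 2)² - 11) + (1 + (-2 - 1*5))) = -3*(2*((-4)² - 11) + (1 + (-2 - 5))) = -3*(2*(16 - 11) + (1 - 7)) = -3*(2*5 - 6) = -3*(10 - 6) = -3*4 = -12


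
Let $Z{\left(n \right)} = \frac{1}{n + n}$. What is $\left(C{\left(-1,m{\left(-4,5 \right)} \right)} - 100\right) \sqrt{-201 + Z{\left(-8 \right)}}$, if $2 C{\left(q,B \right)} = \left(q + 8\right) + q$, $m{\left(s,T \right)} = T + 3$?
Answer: $- \frac{97 i \sqrt{3217}}{4} \approx - 1375.4 i$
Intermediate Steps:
$Z{\left(n \right)} = \frac{1}{2 n}$
$m{\left(s,T \right)} = 3 + T$
$C{\left(q,B \right)} = 4 + q$ ($C{\left(q,B \right)} = \frac{\left(q + 8\right) + q}{2} = \frac{\left(8 + q\right) + q}{2} = \frac{8 + 2 q}{2} = 4 + q$)
$\left(C{\left(-1,m{\left(-4,5 \right)} \right)} - 100\right) \sqrt{-201 + Z{\left(-8 \right)}} = \left(\left(4 - 1\right) - 100\right) \sqrt{-201 + \frac{1}{2 \left(-8\right)}} = \left(3 - 100\right) \sqrt{-201 + \frac{1}{2} \left(- \frac{1}{8}\right)} = - 97 \sqrt{-201 - \frac{1}{16}} = - 97 \sqrt{- \frac{3217}{16}} = - 97 \frac{i \sqrt{3217}}{4} = - \frac{97 i \sqrt{3217}}{4}$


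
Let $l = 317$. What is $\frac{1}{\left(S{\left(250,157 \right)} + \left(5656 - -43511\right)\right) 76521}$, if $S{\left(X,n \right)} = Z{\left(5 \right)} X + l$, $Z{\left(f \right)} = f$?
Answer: $\frac{1}{3882216414} \approx 2.5758 \cdot 10^{-10}$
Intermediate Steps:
$S{\left(X,n \right)} = 317 + 5 X$ ($S{\left(X,n \right)} = 5 X + 317 = 317 + 5 X$)
$\frac{1}{\left(S{\left(250,157 \right)} + \left(5656 - -43511\right)\right) 76521} = \frac{1}{\left(\left(317 + 5 \cdot 250\right) + \left(5656 - -43511\right)\right) 76521} = \frac{1}{\left(317 + 1250\right) + \left(5656 + 43511\right)} \frac{1}{76521} = \frac{1}{1567 + 49167} \cdot \frac{1}{76521} = \frac{1}{50734} \cdot \frac{1}{76521} = \frac{1}{3882216414}$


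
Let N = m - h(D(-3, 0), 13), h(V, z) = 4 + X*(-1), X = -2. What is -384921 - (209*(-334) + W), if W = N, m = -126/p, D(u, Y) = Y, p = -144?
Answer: -2520879/8 ≈ -3.1511e+5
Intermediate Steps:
h(V, z) = 6 (h(V, z) = 4 - 2*(-1) = 4 + 2 = 6)
m = 7/8 (m = -126/(-144) = -126*(-1/144) = 7/8 ≈ 0.87500)
N = -41/8 (N = 7/8 - 1*6 = 7/8 - 6 = -41/8 ≈ -5.1250)
W = -41/8 ≈ -5.1250
-384921 - (209*(-334) + W) = -384921 - (209*(-334) - 41/8) = -384921 - (-69806 - 41/8) = -384921 - 1*(-558489/8) = -384921 + 558489/8 = -2520879/8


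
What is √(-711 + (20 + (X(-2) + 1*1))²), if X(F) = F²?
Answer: I*√86 ≈ 9.2736*I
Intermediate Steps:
√(-711 + (20 + (X(-2) + 1*1))²) = √(-711 + (20 + ((-2)² + 1*1))²) = √(-711 + (20 + (4 + 1))²) = √(-711 + (20 + 5)²) = √(-711 + 25²) = √(-711 + 625) = √(-86) = I*√86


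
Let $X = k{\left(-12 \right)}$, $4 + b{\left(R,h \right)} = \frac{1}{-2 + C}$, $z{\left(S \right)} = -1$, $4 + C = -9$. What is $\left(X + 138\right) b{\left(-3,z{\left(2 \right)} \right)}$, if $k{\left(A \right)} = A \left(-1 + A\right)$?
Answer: $- \frac{5978}{5} \approx -1195.6$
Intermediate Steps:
$C = -13$ ($C = -4 - 9 = -13$)
$b{\left(R,h \right)} = - \frac{61}{15}$ ($b{\left(R,h \right)} = -4 + \frac{1}{-2 - 13} = -4 + \frac{1}{-15} = -4 - \frac{1}{15} = - \frac{61}{15}$)
$X = 156$ ($X = - 12 \left(-1 - 12\right) = \left(-12\right) \left(-13\right) = 156$)
$\left(X + 138\right) b{\left(-3,z{\left(2 \right)} \right)} = \left(156 + 138\right) \left(- \frac{61}{15}\right) = 294 \left(- \frac{61}{15}\right) = - \frac{5978}{5}$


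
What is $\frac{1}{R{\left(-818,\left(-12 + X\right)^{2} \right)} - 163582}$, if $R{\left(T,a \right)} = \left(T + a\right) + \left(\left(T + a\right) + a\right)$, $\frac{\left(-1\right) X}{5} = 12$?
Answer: $- \frac{1}{149666} \approx -6.6815 \cdot 10^{-6}$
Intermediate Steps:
$X = -60$ ($X = \left(-5\right) 12 = -60$)
$R{\left(T,a \right)} = 2 T + 3 a$ ($R{\left(T,a \right)} = \left(T + a\right) + \left(T + 2 a\right) = 2 T + 3 a$)
$\frac{1}{R{\left(-818,\left(-12 + X\right)^{2} \right)} - 163582} = \frac{1}{\left(2 \left(-818\right) + 3 \left(-12 - 60\right)^{2}\right) - 163582} = \frac{1}{\left(-1636 + 3 \left(-72\right)^{2}\right) - 163582} = \frac{1}{\left(-1636 + 3 \cdot 5184\right) - 163582} = \frac{1}{\left(-1636 + 15552\right) - 163582} = \frac{1}{13916 - 163582} = \frac{1}{-149666} = - \frac{1}{149666}$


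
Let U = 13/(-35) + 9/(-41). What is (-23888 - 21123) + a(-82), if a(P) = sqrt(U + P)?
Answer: -45011 + I*sqrt(170073330)/1435 ≈ -45011.0 + 9.088*I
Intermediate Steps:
U = -848/1435 (U = 13*(-1/35) + 9*(-1/41) = -13/35 - 9/41 = -848/1435 ≈ -0.59094)
a(P) = sqrt(-848/1435 + P)
(-23888 - 21123) + a(-82) = (-23888 - 21123) + sqrt(-1216880 + 2059225*(-82))/1435 = -45011 + sqrt(-1216880 - 168856450)/1435 = -45011 + sqrt(-170073330)/1435 = -45011 + (I*sqrt(170073330))/1435 = -45011 + I*sqrt(170073330)/1435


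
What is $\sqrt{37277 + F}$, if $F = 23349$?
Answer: $\sqrt{60626} \approx 246.22$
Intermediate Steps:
$\sqrt{37277 + F} = \sqrt{37277 + 23349} = \sqrt{60626}$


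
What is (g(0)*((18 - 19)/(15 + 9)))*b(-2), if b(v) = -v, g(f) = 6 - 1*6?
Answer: 0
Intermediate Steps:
g(f) = 0 (g(f) = 6 - 6 = 0)
(g(0)*((18 - 19)/(15 + 9)))*b(-2) = (0*((18 - 19)/(15 + 9)))*(-1*(-2)) = (0*(-1/24))*2 = 0*2 = 0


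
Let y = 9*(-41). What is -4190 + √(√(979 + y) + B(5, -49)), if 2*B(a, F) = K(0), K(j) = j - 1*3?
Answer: -4190 + √(-6 + 4*√610)/2 ≈ -4185.2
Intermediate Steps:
K(j) = -3 + j (K(j) = j - 3 = -3 + j)
B(a, F) = -3/2 (B(a, F) = (-3 + 0)/2 = (½)*(-3) = -3/2)
y = -369
-4190 + √(√(979 + y) + B(5, -49)) = -4190 + √(√(979 - 369) - 3/2) = -4190 + √(√610 - 3/2) = -4190 + √(-3/2 + √610)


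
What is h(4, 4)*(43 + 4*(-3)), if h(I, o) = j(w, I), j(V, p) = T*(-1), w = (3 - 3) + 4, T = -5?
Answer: 155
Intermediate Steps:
w = 4 (w = 0 + 4 = 4)
j(V, p) = 5 (j(V, p) = -5*(-1) = 5)
h(I, o) = 5
h(4, 4)*(43 + 4*(-3)) = 5*(43 + 4*(-3)) = 5*(43 - 12) = 5*31 = 155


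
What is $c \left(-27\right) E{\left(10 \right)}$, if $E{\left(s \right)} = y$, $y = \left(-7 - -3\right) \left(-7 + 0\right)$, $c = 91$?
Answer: $-68796$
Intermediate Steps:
$y = 28$ ($y = \left(-7 + \left(-2 + 5\right)\right) \left(-7\right) = \left(-7 + 3\right) \left(-7\right) = \left(-4\right) \left(-7\right) = 28$)
$E{\left(s \right)} = 28$
$c \left(-27\right) E{\left(10 \right)} = 91 \left(-27\right) 28 = \left(-2457\right) 28 = -68796$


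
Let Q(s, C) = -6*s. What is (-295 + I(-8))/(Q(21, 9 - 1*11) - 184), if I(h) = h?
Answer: 303/310 ≈ 0.97742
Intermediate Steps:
(-295 + I(-8))/(Q(21, 9 - 1*11) - 184) = (-295 - 8)/(-6*21 - 184) = -303/(-126 - 184) = -303/(-310) = -303*(-1/310) = 303/310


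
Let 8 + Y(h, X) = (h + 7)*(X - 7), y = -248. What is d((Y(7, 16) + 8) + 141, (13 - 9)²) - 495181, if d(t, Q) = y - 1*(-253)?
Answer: -495176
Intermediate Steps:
Y(h, X) = -8 + (-7 + X)*(7 + h) (Y(h, X) = -8 + (h + 7)*(X - 7) = -8 + (7 + h)*(-7 + X) = -8 + (-7 + X)*(7 + h))
d(t, Q) = 5 (d(t, Q) = -248 - 1*(-253) = -248 + 253 = 5)
d((Y(7, 16) + 8) + 141, (13 - 9)²) - 495181 = 5 - 495181 = -495176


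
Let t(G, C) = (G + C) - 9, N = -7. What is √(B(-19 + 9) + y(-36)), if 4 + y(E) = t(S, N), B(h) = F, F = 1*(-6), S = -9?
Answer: I*√35 ≈ 5.9161*I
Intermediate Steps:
F = -6
B(h) = -6
t(G, C) = -9 + C + G (t(G, C) = (C + G) - 9 = -9 + C + G)
y(E) = -29 (y(E) = -4 + (-9 - 7 - 9) = -4 - 25 = -29)
√(B(-19 + 9) + y(-36)) = √(-6 - 29) = √(-35) = I*√35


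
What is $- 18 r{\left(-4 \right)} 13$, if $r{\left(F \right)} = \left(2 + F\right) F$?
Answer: $-1872$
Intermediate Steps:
$r{\left(F \right)} = F \left(2 + F\right)$
$- 18 r{\left(-4 \right)} 13 = - 18 \left(- 4 \left(2 - 4\right)\right) 13 = - 18 \left(\left(-4\right) \left(-2\right)\right) 13 = \left(-18\right) 8 \cdot 13 = \left(-144\right) 13 = -1872$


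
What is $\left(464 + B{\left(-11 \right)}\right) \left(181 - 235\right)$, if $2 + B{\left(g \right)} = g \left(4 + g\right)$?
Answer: $-29106$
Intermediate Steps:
$B{\left(g \right)} = -2 + g \left(4 + g\right)$
$\left(464 + B{\left(-11 \right)}\right) \left(181 - 235\right) = \left(464 + \left(-2 + \left(-11\right)^{2} + 4 \left(-11\right)\right)\right) \left(181 - 235\right) = \left(464 - -75\right) \left(-54\right) = \left(464 + 75\right) \left(-54\right) = 539 \left(-54\right) = -29106$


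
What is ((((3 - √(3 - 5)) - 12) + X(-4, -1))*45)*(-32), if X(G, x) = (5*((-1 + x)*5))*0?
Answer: 12960 + 1440*I*√2 ≈ 12960.0 + 2036.5*I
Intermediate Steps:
X(G, x) = 0 (X(G, x) = (5*(-5 + 5*x))*0 = (-25 + 25*x)*0 = 0)
((((3 - √(3 - 5)) - 12) + X(-4, -1))*45)*(-32) = ((((3 - √(3 - 5)) - 12) + 0)*45)*(-32) = ((((3 - √(-2)) - 12) + 0)*45)*(-32) = ((((3 - I*√2) - 12) + 0)*45)*(-32) = (((-9 - I*√2) + 0)*45)*(-32) = ((-9 - I*√2)*45)*(-32) = (-405 - 45*I*√2)*(-32) = 12960 + 1440*I*√2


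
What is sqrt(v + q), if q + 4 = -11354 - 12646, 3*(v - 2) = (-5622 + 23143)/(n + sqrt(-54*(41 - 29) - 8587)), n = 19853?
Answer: sqrt(3)*sqrt((-1429517597 - 72006*I*sqrt(9235))/(19853 + I*sqrt(9235)))/3 ≈ 4.5956e-6 - 154.92*I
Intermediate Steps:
v = 2 + 17521/(3*(19853 + I*sqrt(9235))) (v = 2 + ((-5622 + 23143)/(19853 + sqrt(-54*(41 - 29) - 8587)))/3 = 2 + (17521/(19853 + sqrt(-54*12 - 8587)))/3 = 2 + (17521/(19853 + sqrt(-648 - 8587)))/3 = 2 + (17521/(19853 + sqrt(-9235)))/3 = 2 + (17521/(19853 + I*sqrt(9235)))/3 = 2 + 17521/(3*(19853 + I*sqrt(9235))) ≈ 2.2942 - 0.0014239*I)
q = -24004 (q = -4 + (-11354 - 12646) = -4 - 24000 = -24004)
sqrt(v + q) = sqrt((2712749477/1182452532 - 17521*I*sqrt(9235)/1182452532) - 24004) = sqrt(-28380877828651/1182452532 - 17521*I*sqrt(9235)/1182452532)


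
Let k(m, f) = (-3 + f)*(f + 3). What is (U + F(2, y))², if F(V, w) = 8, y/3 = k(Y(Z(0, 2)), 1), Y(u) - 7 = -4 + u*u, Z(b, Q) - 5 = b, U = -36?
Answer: 784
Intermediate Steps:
Z(b, Q) = 5 + b
Y(u) = 3 + u² (Y(u) = 7 + (-4 + u*u) = 7 + (-4 + u²) = 3 + u²)
k(m, f) = (-3 + f)*(3 + f)
y = -24 (y = 3*(-9 + 1²) = 3*(-9 + 1) = 3*(-8) = -24)
(U + F(2, y))² = (-36 + 8)² = (-28)² = 784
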